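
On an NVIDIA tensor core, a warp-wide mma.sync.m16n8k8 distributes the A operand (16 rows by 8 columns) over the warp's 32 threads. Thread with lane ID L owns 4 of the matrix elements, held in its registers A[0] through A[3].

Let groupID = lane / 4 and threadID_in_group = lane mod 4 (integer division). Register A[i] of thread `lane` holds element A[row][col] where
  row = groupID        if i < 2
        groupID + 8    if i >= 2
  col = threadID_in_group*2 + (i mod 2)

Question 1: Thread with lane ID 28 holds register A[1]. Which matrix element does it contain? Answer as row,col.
28: gr=7,th=0
[1] (7+0,0*2+1) = (7,1)

7,1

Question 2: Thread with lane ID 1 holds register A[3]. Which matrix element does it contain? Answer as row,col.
lane 1: grp=0 (1/4), tig=1 (1%4)
i=3: r=0+8=8, c=1*2+1=3

8,3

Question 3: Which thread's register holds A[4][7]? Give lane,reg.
r=4->g=4,rb=0  c=7->t=3,b0=1
L=4*4+3=19  i=0*2+1=1

19,1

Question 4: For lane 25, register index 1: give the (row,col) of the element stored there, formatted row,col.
6,3

lane 25=>25/4=6, 25 mod 4=1
i=1  r:6+0=>6  c:2·1+1=>3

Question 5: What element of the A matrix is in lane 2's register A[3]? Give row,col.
8,5

2: gr=0,th=2
[3] (0+8,2*2+1) = (8,5)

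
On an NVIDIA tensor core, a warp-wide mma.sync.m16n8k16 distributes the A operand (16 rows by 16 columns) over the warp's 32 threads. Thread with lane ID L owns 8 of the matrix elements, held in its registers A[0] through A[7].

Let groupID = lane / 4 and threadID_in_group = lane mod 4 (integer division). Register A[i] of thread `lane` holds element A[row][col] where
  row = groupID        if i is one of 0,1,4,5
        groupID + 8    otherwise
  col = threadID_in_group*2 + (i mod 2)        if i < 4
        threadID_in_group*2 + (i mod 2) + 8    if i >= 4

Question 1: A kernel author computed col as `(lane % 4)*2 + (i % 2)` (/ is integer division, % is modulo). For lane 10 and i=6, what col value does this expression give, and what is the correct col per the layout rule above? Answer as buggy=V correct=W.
buggy=4 correct=12

`(lane % 4)*2 + (i % 2)`[10,6]->4
10: g=2,t=2
[6] (2+8,2*2+0+8) = (10,12)
col: 4 vs 12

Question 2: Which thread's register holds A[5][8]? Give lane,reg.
20,4

r: 5->gid=5,r8=0  c: 8->c8=1,tid=0,i&1=0
L=5*4+0=20  i=1*4+0*2+0=4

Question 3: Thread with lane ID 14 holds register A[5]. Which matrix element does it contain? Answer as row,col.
lane 14: G=3 (14/4), T=2 (14%4)
i=5: r=3+0=3, c=2*2+1+8=13

3,13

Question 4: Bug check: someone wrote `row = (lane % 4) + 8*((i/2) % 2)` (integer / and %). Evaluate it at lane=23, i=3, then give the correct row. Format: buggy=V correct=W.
`(lane % 4) + 8*((i/2) % 2)`[23,3]->11
lane 23->23/4=5, 23 mod 4=3
i=3  r:5+8->13  c:2·3+1+0->7
row: 11 vs 13

buggy=11 correct=13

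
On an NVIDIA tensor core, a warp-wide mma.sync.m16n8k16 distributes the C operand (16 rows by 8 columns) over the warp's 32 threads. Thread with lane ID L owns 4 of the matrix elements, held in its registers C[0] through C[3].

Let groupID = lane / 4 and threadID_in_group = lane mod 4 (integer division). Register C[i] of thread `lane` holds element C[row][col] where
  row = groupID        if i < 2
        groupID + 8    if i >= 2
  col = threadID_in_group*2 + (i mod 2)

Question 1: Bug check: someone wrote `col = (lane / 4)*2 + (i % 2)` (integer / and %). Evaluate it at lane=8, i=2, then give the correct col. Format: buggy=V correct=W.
`(lane / 4)*2 + (i % 2)`[8,2]=>4
lane 8=>8/4=2, 8 mod 4=0
i=2  r:2+8=>10  c:2·0+0=>0
col: 4 vs 0

buggy=4 correct=0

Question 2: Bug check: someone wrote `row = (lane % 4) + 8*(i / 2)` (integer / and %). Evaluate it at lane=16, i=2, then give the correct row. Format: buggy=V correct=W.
`(lane % 4) + 8*(i / 2)`[16,2]->8
L=16->g=16>>2=4, t=16&3=0
[2]->row 4+8=12  col 0·2+0=0
row: 8 vs 12

buggy=8 correct=12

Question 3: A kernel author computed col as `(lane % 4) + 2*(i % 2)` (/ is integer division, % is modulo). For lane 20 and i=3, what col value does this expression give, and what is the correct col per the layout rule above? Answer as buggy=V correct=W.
buggy=2 correct=1

`(lane % 4) + 2*(i % 2)`[20,3]→2
lane 20→20/4=5, 20 mod 4=0
i=3  r:5+8→13  c:2·0+1→1
col: 2 vs 1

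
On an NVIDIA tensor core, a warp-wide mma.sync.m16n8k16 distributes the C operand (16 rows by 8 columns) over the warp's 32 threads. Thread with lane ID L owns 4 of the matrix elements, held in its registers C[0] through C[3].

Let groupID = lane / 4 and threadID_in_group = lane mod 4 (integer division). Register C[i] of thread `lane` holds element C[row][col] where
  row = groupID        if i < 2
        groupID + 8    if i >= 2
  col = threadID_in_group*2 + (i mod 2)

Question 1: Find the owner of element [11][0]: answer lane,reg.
12,2

r=11→G=3,rhi=1  c=0→T=0,p=0
L=3*4+0=12  i=1*2+0=2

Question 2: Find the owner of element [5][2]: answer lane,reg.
21,0

r=5→G=5,rhi=0  c=2→T=1,p=0
L=5*4+1=21  i=0*2+0=0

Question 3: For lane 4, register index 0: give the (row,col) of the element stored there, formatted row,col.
lane 4: gid=1 (4/4), tid=0 (4%4)
i=0: r=1+0=1, c=0*2+0=0

1,0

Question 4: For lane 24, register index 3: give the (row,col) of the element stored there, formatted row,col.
14,1

lane 24: grp=6 (24/4), tig=0 (24%4)
i=3: r=6+8=14, c=0*2+1=1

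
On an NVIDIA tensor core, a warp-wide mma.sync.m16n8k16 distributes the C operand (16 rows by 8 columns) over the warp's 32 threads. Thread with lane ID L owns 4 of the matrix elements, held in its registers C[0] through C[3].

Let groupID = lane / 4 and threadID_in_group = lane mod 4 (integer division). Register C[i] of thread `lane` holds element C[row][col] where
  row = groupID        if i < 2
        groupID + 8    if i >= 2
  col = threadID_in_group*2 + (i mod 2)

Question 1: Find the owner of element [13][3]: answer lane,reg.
21,3

r:13=>grp=5,rB=1  c:3=>tig=1,lo=1
L=5*4+1=21  i=1*2+1=3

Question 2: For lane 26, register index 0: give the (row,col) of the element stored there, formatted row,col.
lane 26→26/4=6, 26 mod 4=2
i=0  r:6+0→6  c:2·2+0→4

6,4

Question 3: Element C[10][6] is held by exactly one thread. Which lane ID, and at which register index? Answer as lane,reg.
r:10=>grp=2,rB=1  c:6=>tig=3,lo=0
L=2*4+3=11  i=1*2+0=2

11,2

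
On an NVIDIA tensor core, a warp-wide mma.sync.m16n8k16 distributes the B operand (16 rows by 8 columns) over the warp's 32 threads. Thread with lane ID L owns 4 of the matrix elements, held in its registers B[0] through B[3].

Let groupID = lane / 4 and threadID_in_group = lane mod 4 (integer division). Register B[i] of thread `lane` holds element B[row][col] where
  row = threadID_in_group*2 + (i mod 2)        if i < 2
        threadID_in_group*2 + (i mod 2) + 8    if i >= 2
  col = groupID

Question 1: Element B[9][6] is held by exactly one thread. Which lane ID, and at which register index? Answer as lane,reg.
24,3

c=6->g=6  r=9->rb=1,t=0,b0=1
L=6*4+0=24  i=1*2+1=3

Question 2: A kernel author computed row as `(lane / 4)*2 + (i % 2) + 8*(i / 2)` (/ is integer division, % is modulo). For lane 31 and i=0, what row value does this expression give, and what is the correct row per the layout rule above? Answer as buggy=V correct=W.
buggy=14 correct=6

`(lane / 4)*2 + (i % 2) + 8*(i / 2)`[31,0]→14
lane 31: G=7 (31/4), T=3 (31%4)
i=0: r=3*2+0+0=6, c=G=7
row: 14 vs 6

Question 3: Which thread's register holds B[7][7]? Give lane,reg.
31,1

c:7=>grp=7  r:7=>rB=0,tig=3,lo=1
L=7*4+3=31  i=0*2+1=1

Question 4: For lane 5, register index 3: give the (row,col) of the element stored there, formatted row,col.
lane 5→5/4=1, 5 mod 4=1
i=3  r:2·1+1+8→11  c:1

11,1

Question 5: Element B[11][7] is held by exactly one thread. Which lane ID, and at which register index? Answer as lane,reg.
c=7⇒gr=7  r=11⇒Rb=1,th=1,odd=1
L=7*4+1=29  i=1*2+1=3

29,3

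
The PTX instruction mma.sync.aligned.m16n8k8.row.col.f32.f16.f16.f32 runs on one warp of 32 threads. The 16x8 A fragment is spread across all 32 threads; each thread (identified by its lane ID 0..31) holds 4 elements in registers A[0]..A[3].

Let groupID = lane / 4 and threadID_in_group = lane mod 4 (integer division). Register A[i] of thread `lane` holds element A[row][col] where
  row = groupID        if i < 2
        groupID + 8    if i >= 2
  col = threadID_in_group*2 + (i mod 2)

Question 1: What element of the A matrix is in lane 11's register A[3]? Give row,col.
10,7

lane 11->11/4=2, 11 mod 4=3
i=3  r:2+8->10  c:2·3+1->7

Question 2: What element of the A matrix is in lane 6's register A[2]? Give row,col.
9,4

lane 6⇒6/4=1, 6 mod 4=2
i=2  r:1+8⇒9  c:2·2+0⇒4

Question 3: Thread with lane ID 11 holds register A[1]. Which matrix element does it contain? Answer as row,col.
lane 11⇒11/4=2, 11 mod 4=3
i=1  r:2+0⇒2  c:2·3+1⇒7

2,7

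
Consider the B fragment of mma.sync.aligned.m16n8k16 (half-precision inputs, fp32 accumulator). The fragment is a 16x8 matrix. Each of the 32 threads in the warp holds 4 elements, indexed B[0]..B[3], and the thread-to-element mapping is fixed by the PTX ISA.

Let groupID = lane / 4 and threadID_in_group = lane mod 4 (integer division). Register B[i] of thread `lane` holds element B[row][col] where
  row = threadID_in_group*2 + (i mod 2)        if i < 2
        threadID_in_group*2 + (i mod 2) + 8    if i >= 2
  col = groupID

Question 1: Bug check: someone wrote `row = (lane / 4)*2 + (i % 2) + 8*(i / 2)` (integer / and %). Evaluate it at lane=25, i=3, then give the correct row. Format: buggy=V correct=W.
buggy=21 correct=11

`(lane / 4)*2 + (i % 2) + 8*(i / 2)`[25,3]=>21
25: grp=6,tig=1
[3] (1*2+1+8,6) = (11,6)
row: 21 vs 11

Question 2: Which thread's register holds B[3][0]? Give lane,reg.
c=0->g=0  r=3->rb=0,t=1,b0=1
L=0*4+1=1  i=0*2+1=1

1,1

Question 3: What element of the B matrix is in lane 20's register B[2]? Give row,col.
8,5

lane 20: gr=5 (20/4), th=0 (20%4)
i=2: r=0*2+0+8=8, c=gr=5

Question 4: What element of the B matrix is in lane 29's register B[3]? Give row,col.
11,7

29: grp=7,tig=1
[3] (1*2+1+8,7) = (11,7)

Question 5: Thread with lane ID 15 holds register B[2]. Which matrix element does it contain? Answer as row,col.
15: gr=3,th=3
[2] (3*2+0+8,3) = (14,3)

14,3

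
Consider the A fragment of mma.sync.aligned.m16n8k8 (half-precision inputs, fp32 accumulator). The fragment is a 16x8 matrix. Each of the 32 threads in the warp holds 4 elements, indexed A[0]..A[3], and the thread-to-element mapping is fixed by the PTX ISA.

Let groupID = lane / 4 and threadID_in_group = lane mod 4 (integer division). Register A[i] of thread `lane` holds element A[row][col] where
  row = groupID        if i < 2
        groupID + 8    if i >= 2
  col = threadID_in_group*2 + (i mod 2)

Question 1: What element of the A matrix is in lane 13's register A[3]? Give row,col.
11,3

L=13=>grp=13>>2=3, tig=13&3=1
[3]=>row 3+8=11  col 1·2+1=3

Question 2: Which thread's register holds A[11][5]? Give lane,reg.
14,3

r=11→G=3,rhi=1  c=5→T=2,p=1
L=3*4+2=14  i=1*2+1=3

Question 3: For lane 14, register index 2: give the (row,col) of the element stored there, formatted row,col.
11,4

14: G=3,T=2
[2] (3+8,2*2+0) = (11,4)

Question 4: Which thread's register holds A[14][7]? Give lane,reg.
r=14->g=6,rb=1  c=7->t=3,b0=1
L=6*4+3=27  i=1*2+1=3

27,3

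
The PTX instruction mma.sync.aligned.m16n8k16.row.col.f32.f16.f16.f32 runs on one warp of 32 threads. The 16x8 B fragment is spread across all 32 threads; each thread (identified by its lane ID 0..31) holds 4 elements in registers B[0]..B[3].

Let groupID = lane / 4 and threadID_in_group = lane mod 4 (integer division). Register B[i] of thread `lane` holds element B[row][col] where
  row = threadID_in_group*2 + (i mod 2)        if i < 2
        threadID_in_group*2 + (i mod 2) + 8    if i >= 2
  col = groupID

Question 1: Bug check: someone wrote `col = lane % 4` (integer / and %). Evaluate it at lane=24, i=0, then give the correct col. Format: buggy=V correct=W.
`lane % 4`[24,0]⇒0
24: gr=6,th=0
[0] (0*2+0+0,6) = (0,6)
col: 0 vs 6

buggy=0 correct=6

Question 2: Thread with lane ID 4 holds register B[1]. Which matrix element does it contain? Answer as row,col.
4: g=1,t=0
[1] (0*2+1+0,1) = (1,1)

1,1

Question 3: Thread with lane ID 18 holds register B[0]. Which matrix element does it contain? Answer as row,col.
18: gid=4,tid=2
[0] (2*2+0+0,4) = (4,4)

4,4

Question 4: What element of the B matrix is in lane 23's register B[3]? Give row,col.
L=23=>grp=23>>2=5, tig=23&3=3
[3]=>row 3·2+1+8=15  col grp=5

15,5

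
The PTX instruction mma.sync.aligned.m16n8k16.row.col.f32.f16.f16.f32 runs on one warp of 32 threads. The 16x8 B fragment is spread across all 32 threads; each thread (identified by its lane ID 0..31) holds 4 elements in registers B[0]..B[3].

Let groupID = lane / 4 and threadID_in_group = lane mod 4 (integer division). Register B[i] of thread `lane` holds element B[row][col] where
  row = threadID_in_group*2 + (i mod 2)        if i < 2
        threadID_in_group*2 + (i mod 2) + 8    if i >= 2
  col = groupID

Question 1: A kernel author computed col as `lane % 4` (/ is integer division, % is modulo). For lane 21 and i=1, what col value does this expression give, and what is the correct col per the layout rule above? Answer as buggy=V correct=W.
`lane % 4`[21,1]→1
lane 21: G=5 (21/4), T=1 (21%4)
i=1: r=1*2+1+0=3, c=G=5
col: 1 vs 5

buggy=1 correct=5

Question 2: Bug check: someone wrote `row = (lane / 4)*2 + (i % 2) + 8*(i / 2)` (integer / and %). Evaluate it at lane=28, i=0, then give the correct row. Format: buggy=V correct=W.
`(lane / 4)*2 + (i % 2) + 8*(i / 2)`[28,0]→14
lane 28: G=7 (28/4), T=0 (28%4)
i=0: r=0*2+0+0=0, c=G=7
row: 14 vs 0

buggy=14 correct=0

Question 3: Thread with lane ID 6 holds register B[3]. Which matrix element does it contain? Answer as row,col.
13,1

lane 6: grp=1 (6/4), tig=2 (6%4)
i=3: r=2*2+1+8=13, c=grp=1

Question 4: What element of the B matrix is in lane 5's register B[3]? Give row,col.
11,1

5: g=1,t=1
[3] (1*2+1+8,1) = (11,1)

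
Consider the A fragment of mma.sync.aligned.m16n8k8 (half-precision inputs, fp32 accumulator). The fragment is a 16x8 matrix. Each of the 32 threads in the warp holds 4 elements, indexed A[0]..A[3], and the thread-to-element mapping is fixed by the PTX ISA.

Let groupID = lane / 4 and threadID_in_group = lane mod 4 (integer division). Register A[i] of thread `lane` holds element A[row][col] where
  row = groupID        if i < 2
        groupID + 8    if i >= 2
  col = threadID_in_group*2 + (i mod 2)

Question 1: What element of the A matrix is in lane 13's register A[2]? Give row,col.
lane 13: gid=3 (13/4), tid=1 (13%4)
i=2: r=3+8=11, c=1*2+0=2

11,2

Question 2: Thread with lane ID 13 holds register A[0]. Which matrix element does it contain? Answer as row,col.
3,2

13: G=3,T=1
[0] (3+0,1*2+0) = (3,2)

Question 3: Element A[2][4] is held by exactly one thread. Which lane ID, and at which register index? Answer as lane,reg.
10,0

r=2->g=2,rb=0  c=4->t=2,b0=0
L=2*4+2=10  i=0*2+0=0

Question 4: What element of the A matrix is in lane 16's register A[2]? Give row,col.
12,0

lane 16->16/4=4, 16 mod 4=0
i=2  r:4+8->12  c:2·0+0->0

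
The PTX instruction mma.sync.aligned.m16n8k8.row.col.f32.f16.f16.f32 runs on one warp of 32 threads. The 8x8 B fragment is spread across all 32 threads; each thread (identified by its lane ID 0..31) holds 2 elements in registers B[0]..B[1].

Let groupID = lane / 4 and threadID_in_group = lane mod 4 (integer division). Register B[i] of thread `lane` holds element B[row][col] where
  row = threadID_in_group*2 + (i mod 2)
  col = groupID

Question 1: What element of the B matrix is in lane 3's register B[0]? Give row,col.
6,0

lane 3=>3/4=0, 3 mod 4=3
i=0  r:2·3+0=>6  c:0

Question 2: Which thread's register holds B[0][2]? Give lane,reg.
c=2→G=2  r=0→T=0,p=0
L=2*4+0=8  i=0=0

8,0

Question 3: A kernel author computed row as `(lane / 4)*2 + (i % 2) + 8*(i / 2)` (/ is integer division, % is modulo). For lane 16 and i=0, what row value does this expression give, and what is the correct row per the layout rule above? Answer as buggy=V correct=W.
`(lane / 4)*2 + (i % 2) + 8*(i / 2)`[16,0]→8
lane 16→16/4=4, 16 mod 4=0
i=0  r:2·0+0→0  c:4
row: 8 vs 0

buggy=8 correct=0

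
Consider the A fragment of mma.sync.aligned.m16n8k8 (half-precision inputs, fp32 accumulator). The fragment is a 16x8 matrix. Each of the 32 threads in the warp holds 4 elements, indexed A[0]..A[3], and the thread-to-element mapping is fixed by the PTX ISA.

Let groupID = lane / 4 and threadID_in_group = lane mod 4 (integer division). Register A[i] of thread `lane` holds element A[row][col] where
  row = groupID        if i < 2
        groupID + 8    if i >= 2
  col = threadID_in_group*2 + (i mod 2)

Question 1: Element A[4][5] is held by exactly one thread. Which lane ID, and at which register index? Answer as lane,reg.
18,1

r=4⇒gr=4,Rb=0  c=5⇒th=2,odd=1
L=4*4+2=18  i=0*2+1=1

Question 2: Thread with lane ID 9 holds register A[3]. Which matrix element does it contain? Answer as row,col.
10,3

9: grp=2,tig=1
[3] (2+8,1*2+1) = (10,3)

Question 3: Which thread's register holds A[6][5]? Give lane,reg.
26,1

r: 6->gid=6,r8=0  c: 5->tid=2,i&1=1
L=6*4+2=26  i=0*2+1=1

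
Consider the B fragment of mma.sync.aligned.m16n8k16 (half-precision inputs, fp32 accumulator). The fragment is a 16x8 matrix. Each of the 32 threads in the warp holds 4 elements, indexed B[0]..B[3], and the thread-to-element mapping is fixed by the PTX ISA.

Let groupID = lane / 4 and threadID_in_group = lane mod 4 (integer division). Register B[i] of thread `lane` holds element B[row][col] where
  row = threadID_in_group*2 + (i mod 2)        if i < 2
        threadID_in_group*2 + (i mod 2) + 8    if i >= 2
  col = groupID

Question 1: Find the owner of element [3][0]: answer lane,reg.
1,1

c=0⇒gr=0  r=3⇒Rb=0,th=1,odd=1
L=0*4+1=1  i=0*2+1=1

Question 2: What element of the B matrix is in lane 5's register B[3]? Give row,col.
lane 5=>5/4=1, 5 mod 4=1
i=3  r:2·1+1+8=>11  c:1

11,1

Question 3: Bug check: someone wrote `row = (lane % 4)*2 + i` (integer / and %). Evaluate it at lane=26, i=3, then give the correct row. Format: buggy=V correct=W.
buggy=7 correct=13

`(lane % 4)*2 + i`[26,3]⇒7
26: gr=6,th=2
[3] (2*2+1+8,6) = (13,6)
row: 7 vs 13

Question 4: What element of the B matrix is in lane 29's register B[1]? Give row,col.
L=29->gid=29>>2=7, tid=29&3=1
[1]->row 1·2+1+0=3  col gid=7

3,7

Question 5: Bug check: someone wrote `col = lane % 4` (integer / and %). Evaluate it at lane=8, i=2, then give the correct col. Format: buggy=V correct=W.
`lane % 4`[8,2]⇒0
lane 8: gr=2 (8/4), th=0 (8%4)
i=2: r=0*2+0+8=8, c=gr=2
col: 0 vs 2

buggy=0 correct=2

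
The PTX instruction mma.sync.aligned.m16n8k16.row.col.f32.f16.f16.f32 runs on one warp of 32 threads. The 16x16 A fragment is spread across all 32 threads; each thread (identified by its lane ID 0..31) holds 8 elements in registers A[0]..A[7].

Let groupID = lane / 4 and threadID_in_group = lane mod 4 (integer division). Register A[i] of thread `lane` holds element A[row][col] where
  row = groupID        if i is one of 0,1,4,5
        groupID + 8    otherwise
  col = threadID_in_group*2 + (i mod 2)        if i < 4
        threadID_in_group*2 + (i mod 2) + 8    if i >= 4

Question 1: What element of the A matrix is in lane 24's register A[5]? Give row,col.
lane 24->24/4=6, 24 mod 4=0
i=5  r:6+0->6  c:2·0+1+8->9

6,9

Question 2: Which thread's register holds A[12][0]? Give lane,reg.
r=12→G=4,rhi=1  c=0→chi=0,T=0,p=0
L=4*4+0=16  i=0*4+1*2+0=2

16,2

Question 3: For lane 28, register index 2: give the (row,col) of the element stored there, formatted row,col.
15,0

28: G=7,T=0
[2] (7+8,0*2+0+0) = (15,0)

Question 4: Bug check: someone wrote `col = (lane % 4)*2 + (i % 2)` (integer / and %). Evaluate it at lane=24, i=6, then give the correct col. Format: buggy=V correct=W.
`(lane % 4)*2 + (i % 2)`[24,6]->0
L=24->g=24>>2=6, t=24&3=0
[6]->row 6+8=14  col 0·2+0+8=8
col: 0 vs 8

buggy=0 correct=8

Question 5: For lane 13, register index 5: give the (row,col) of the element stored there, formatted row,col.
L=13->gid=13>>2=3, tid=13&3=1
[5]->row 3+0=3  col 1·2+1+8=11

3,11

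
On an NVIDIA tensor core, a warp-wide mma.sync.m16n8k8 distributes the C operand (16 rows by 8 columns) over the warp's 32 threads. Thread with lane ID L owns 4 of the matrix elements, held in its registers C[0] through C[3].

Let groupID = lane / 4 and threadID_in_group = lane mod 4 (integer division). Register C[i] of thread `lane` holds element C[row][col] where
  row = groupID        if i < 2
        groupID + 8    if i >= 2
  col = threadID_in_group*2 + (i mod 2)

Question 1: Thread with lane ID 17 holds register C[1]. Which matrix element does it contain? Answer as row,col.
17: gr=4,th=1
[1] (4+0,1*2+1) = (4,3)

4,3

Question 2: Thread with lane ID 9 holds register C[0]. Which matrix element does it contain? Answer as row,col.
lane 9->9/4=2, 9 mod 4=1
i=0  r:2+0->2  c:2·1+0->2

2,2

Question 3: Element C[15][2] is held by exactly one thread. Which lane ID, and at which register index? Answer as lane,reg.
r=15→G=7,rhi=1  c=2→T=1,p=0
L=7*4+1=29  i=1*2+0=2

29,2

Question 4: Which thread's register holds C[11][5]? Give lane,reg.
r=11⇒gr=3,Rb=1  c=5⇒th=2,odd=1
L=3*4+2=14  i=1*2+1=3

14,3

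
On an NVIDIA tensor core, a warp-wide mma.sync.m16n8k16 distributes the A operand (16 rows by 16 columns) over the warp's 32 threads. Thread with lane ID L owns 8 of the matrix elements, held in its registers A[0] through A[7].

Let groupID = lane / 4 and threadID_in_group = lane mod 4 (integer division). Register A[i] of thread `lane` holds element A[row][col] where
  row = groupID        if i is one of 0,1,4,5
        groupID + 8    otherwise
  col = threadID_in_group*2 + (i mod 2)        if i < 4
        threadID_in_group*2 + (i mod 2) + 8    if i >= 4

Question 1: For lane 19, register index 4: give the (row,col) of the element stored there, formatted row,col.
4,14

L=19→G=19>>2=4, T=19&3=3
[4]→row 4+0=4  col 3·2+0+8=14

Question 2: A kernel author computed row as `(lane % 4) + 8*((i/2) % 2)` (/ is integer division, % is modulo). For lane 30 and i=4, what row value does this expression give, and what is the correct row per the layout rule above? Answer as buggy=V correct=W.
`(lane % 4) + 8*((i/2) % 2)`[30,4]⇒2
L=30⇒gr=30>>2=7, th=30&3=2
[4]⇒row 7+0=7  col 2·2+0+8=12
row: 2 vs 7

buggy=2 correct=7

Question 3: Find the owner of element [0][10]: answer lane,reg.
r=0⇒gr=0,Rb=0  c=10⇒Cb=1,th=1,odd=0
L=0*4+1=1  i=1*4+0*2+0=4

1,4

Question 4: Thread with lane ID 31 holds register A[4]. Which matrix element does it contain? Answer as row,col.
7,14

31: g=7,t=3
[4] (7+0,3*2+0+8) = (7,14)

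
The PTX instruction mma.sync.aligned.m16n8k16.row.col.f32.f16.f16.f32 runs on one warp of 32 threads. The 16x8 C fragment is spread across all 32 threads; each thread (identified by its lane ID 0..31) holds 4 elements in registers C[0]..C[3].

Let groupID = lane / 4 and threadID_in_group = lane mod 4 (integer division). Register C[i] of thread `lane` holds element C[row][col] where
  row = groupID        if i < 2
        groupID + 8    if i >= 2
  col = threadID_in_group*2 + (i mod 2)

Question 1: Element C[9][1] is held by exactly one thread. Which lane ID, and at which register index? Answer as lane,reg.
4,3

r:9=>grp=1,rB=1  c:1=>tig=0,lo=1
L=1*4+0=4  i=1*2+1=3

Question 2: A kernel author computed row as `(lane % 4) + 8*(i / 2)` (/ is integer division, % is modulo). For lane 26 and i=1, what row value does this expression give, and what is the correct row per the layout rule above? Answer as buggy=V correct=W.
`(lane % 4) + 8*(i / 2)`[26,1]→2
lane 26→26/4=6, 26 mod 4=2
i=1  r:6+0→6  c:2·2+1→5
row: 2 vs 6

buggy=2 correct=6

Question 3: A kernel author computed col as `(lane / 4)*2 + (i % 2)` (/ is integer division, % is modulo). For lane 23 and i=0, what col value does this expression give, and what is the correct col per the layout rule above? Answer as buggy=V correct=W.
`(lane / 4)*2 + (i % 2)`[23,0]→10
lane 23: G=5 (23/4), T=3 (23%4)
i=0: r=5+0=5, c=3*2+0=6
col: 10 vs 6

buggy=10 correct=6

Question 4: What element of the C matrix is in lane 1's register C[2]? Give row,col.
lane 1: G=0 (1/4), T=1 (1%4)
i=2: r=0+8=8, c=1*2+0=2

8,2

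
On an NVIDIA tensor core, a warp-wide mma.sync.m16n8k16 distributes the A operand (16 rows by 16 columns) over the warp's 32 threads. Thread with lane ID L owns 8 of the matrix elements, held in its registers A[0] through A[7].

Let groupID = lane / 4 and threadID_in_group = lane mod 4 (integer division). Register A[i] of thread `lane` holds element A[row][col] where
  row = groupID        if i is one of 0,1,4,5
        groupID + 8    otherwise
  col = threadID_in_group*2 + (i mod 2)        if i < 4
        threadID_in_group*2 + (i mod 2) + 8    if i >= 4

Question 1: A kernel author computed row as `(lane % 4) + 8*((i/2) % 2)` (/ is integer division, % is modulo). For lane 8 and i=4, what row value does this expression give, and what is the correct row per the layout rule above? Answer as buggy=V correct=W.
`(lane % 4) + 8*((i/2) % 2)`[8,4]=>0
L=8=>grp=8>>2=2, tig=8&3=0
[4]=>row 2+0=2  col 0·2+0+8=8
row: 0 vs 2

buggy=0 correct=2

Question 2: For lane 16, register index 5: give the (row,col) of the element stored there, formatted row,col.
4,9

L=16=>grp=16>>2=4, tig=16&3=0
[5]=>row 4+0=4  col 0·2+1+8=9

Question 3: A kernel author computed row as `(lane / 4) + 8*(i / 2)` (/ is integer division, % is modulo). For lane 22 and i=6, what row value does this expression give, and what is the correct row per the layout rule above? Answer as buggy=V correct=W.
`(lane / 4) + 8*(i / 2)`[22,6]->29
22: g=5,t=2
[6] (5+8,2*2+0+8) = (13,12)
row: 29 vs 13

buggy=29 correct=13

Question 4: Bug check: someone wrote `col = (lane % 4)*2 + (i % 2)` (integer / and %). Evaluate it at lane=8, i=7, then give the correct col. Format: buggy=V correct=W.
buggy=1 correct=9

`(lane % 4)*2 + (i % 2)`[8,7]->1
L=8->g=8>>2=2, t=8&3=0
[7]->row 2+8=10  col 0·2+1+8=9
col: 1 vs 9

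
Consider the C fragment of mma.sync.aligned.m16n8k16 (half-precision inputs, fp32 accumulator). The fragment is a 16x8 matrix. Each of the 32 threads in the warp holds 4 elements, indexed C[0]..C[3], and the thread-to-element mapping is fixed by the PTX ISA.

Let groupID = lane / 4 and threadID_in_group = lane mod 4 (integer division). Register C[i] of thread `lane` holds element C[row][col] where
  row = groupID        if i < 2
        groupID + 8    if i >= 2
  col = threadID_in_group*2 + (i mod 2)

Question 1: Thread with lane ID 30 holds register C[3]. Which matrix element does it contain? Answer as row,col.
lane 30⇒30/4=7, 30 mod 4=2
i=3  r:7+8⇒15  c:2·2+1⇒5

15,5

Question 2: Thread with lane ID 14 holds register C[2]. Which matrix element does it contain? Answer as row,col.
lane 14→14/4=3, 14 mod 4=2
i=2  r:3+8→11  c:2·2+0→4

11,4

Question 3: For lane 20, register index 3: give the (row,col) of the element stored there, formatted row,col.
13,1

lane 20: gr=5 (20/4), th=0 (20%4)
i=3: r=5+8=13, c=0*2+1=1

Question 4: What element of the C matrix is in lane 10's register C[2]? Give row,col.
lane 10: grp=2 (10/4), tig=2 (10%4)
i=2: r=2+8=10, c=2*2+0=4

10,4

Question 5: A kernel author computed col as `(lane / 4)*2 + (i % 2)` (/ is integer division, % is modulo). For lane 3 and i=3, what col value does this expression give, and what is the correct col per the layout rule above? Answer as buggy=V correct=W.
buggy=1 correct=7

`(lane / 4)*2 + (i % 2)`[3,3]->1
lane 3->3/4=0, 3 mod 4=3
i=3  r:0+8->8  c:2·3+1->7
col: 1 vs 7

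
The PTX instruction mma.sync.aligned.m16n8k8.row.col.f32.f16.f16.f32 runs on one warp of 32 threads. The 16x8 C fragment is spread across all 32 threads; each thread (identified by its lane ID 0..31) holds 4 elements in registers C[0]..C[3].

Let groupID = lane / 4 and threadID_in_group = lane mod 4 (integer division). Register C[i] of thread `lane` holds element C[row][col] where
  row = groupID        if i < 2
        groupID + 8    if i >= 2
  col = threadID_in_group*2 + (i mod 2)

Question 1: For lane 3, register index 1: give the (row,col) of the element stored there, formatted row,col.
lane 3→3/4=0, 3 mod 4=3
i=1  r:0+0→0  c:2·3+1→7

0,7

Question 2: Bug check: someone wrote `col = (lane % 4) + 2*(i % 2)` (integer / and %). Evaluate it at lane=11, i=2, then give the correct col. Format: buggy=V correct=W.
`(lane % 4) + 2*(i % 2)`[11,2]->3
L=11->gid=11>>2=2, tid=11&3=3
[2]->row 2+8=10  col 3·2+0=6
col: 3 vs 6

buggy=3 correct=6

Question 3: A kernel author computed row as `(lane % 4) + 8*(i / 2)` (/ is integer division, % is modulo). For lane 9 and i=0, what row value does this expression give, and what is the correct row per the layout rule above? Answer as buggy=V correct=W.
`(lane % 4) + 8*(i / 2)`[9,0]->1
L=9->g=9>>2=2, t=9&3=1
[0]->row 2+0=2  col 1·2+0=2
row: 1 vs 2

buggy=1 correct=2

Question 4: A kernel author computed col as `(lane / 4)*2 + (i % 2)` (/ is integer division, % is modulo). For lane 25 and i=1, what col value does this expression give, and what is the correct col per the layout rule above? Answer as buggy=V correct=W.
buggy=13 correct=3

`(lane / 4)*2 + (i % 2)`[25,1]->13
25: gid=6,tid=1
[1] (6+0,1*2+1) = (6,3)
col: 13 vs 3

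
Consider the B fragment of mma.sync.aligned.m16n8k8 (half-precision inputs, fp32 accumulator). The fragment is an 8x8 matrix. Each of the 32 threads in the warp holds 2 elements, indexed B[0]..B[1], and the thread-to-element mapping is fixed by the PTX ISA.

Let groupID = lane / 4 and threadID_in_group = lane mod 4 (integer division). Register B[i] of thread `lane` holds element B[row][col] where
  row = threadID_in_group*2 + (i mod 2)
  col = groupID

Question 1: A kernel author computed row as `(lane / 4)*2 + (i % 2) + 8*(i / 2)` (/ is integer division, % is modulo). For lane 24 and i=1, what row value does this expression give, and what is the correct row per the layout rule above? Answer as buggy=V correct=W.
`(lane / 4)*2 + (i % 2) + 8*(i / 2)`[24,1]->13
lane 24: g=6 (24/4), t=0 (24%4)
i=1: r=0*2+1=1, c=g=6
row: 13 vs 1

buggy=13 correct=1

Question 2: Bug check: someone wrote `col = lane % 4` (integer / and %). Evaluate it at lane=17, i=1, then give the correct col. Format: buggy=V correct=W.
buggy=1 correct=4

`lane % 4`[17,1]->1
lane 17: gid=4 (17/4), tid=1 (17%4)
i=1: r=1*2+1=3, c=gid=4
col: 1 vs 4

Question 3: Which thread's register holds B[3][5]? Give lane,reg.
c: 5->gid=5  r: 3->tid=1,i&1=1
L=5*4+1=21  i=1=1

21,1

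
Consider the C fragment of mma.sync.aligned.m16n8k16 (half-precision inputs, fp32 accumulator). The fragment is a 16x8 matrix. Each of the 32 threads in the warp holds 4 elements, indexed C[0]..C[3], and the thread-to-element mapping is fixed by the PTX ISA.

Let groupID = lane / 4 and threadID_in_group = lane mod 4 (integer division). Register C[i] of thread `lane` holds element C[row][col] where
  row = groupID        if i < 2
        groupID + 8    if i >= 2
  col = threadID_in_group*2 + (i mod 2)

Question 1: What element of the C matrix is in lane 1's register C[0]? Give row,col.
0,2

lane 1: gid=0 (1/4), tid=1 (1%4)
i=0: r=0+0=0, c=1*2+0=2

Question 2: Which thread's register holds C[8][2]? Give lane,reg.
1,2

r=8⇒gr=0,Rb=1  c=2⇒th=1,odd=0
L=0*4+1=1  i=1*2+0=2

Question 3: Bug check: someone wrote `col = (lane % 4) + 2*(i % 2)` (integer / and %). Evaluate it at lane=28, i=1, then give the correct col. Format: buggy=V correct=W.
buggy=2 correct=1

`(lane % 4) + 2*(i % 2)`[28,1]=>2
L=28=>grp=28>>2=7, tig=28&3=0
[1]=>row 7+0=7  col 0·2+1=1
col: 2 vs 1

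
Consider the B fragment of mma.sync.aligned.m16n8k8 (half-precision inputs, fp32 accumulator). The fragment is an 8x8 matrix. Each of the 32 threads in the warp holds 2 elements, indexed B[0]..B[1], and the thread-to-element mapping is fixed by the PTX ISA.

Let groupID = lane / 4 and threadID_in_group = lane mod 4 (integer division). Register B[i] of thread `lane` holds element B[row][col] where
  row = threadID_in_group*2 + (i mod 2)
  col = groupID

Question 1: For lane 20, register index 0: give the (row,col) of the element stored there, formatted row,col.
0,5

L=20->gid=20>>2=5, tid=20&3=0
[0]->row 0·2+0=0  col gid=5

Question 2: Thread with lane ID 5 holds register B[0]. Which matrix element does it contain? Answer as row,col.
2,1

lane 5: grp=1 (5/4), tig=1 (5%4)
i=0: r=1*2+0=2, c=grp=1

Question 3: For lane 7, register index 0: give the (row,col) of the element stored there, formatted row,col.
6,1

lane 7->7/4=1, 7 mod 4=3
i=0  r:2·3+0->6  c:1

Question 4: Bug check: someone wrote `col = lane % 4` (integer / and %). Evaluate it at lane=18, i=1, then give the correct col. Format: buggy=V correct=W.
`lane % 4`[18,1]->2
18: gid=4,tid=2
[1] (2*2+1,4) = (5,4)
col: 2 vs 4

buggy=2 correct=4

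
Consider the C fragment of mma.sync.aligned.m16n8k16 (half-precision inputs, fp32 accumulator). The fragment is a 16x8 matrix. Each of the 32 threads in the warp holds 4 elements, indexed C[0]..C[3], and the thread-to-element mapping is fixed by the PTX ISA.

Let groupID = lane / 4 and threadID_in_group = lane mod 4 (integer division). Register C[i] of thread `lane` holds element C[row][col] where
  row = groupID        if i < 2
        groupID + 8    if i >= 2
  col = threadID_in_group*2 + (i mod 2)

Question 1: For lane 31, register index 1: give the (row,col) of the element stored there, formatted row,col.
lane 31: grp=7 (31/4), tig=3 (31%4)
i=1: r=7+0=7, c=3*2+1=7

7,7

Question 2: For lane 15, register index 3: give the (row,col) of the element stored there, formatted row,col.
lane 15->15/4=3, 15 mod 4=3
i=3  r:3+8->11  c:2·3+1->7

11,7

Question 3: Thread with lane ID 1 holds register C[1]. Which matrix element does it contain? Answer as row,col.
L=1->gid=1>>2=0, tid=1&3=1
[1]->row 0+0=0  col 1·2+1=3

0,3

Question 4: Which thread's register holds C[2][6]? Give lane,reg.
r=2->g=2,rb=0  c=6->t=3,b0=0
L=2*4+3=11  i=0*2+0=0

11,0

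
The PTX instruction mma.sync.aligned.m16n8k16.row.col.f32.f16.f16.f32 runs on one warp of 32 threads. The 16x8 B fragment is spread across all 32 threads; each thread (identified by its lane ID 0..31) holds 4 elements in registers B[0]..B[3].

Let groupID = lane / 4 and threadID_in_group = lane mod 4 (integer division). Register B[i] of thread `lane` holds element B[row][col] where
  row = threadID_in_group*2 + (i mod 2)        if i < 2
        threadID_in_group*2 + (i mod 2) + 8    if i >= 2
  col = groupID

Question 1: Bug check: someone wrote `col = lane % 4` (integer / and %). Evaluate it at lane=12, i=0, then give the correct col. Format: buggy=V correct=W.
buggy=0 correct=3

`lane % 4`[12,0]→0
lane 12→12/4=3, 12 mod 4=0
i=0  r:2·0+0+0→0  c:3
col: 0 vs 3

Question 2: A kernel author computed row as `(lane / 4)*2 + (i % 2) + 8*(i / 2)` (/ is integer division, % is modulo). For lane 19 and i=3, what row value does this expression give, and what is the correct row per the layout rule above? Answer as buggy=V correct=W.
`(lane / 4)*2 + (i % 2) + 8*(i / 2)`[19,3]→17
19: G=4,T=3
[3] (3*2+1+8,4) = (15,4)
row: 17 vs 15

buggy=17 correct=15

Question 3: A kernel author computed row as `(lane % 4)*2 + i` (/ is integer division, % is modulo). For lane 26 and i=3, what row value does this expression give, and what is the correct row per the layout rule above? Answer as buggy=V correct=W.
`(lane % 4)*2 + i`[26,3]=>7
26: grp=6,tig=2
[3] (2*2+1+8,6) = (13,6)
row: 7 vs 13

buggy=7 correct=13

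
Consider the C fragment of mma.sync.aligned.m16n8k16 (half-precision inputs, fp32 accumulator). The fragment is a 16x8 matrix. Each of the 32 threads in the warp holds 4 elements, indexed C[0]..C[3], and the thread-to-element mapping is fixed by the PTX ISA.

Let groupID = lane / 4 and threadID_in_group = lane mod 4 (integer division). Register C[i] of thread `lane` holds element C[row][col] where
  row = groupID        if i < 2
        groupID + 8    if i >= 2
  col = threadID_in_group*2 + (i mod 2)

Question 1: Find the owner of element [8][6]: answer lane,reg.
3,2

r:8=>grp=0,rB=1  c:6=>tig=3,lo=0
L=0*4+3=3  i=1*2+0=2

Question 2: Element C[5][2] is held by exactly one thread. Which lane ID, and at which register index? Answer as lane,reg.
r=5→G=5,rhi=0  c=2→T=1,p=0
L=5*4+1=21  i=0*2+0=0

21,0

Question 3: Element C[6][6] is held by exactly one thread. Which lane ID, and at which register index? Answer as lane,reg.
27,0

r:6=>grp=6,rB=0  c:6=>tig=3,lo=0
L=6*4+3=27  i=0*2+0=0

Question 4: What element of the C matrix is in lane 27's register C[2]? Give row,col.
14,6

lane 27->27/4=6, 27 mod 4=3
i=2  r:6+8->14  c:2·3+0->6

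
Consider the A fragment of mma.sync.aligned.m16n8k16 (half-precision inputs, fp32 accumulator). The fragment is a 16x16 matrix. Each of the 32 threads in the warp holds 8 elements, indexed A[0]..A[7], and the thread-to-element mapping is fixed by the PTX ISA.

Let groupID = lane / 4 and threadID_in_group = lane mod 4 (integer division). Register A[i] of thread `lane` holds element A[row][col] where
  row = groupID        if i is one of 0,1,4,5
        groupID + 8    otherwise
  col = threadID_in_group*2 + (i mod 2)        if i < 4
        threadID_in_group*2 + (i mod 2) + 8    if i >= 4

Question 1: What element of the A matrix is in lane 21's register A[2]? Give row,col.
21: G=5,T=1
[2] (5+8,1*2+0+0) = (13,2)

13,2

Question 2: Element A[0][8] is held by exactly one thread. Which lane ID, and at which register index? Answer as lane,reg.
r:0=>grp=0,rB=0  c:8=>cB=1,tig=0,lo=0
L=0*4+0=0  i=1*4+0*2+0=4

0,4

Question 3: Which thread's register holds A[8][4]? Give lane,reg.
2,2

r: 8->gid=0,r8=1  c: 4->c8=0,tid=2,i&1=0
L=0*4+2=2  i=0*4+1*2+0=2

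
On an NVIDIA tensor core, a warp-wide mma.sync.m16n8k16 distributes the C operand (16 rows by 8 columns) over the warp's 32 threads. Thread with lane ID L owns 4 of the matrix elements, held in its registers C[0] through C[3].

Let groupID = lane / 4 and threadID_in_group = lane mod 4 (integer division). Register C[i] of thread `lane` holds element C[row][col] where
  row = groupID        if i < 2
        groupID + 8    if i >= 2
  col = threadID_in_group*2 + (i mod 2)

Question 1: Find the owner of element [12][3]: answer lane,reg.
r=12→G=4,rhi=1  c=3→T=1,p=1
L=4*4+1=17  i=1*2+1=3

17,3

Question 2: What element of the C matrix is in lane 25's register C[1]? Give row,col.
6,3

L=25→G=25>>2=6, T=25&3=1
[1]→row 6+0=6  col 1·2+1=3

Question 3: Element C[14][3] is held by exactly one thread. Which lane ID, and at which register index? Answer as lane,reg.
25,3

r=14→G=6,rhi=1  c=3→T=1,p=1
L=6*4+1=25  i=1*2+1=3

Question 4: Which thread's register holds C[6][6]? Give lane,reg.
r=6→G=6,rhi=0  c=6→T=3,p=0
L=6*4+3=27  i=0*2+0=0

27,0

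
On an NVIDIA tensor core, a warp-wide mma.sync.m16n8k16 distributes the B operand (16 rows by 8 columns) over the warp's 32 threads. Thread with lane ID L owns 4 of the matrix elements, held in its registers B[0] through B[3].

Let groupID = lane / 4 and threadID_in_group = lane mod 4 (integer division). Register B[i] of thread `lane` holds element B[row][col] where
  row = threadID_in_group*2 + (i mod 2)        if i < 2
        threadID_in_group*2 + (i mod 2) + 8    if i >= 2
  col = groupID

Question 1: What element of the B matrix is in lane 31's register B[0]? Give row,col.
L=31->g=31>>2=7, t=31&3=3
[0]->row 3·2+0+0=6  col g=7

6,7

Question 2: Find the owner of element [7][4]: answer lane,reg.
19,1

c:4=>grp=4  r:7=>rB=0,tig=3,lo=1
L=4*4+3=19  i=0*2+1=1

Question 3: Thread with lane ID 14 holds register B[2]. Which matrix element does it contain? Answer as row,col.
lane 14->14/4=3, 14 mod 4=2
i=2  r:2·2+0+8->12  c:3

12,3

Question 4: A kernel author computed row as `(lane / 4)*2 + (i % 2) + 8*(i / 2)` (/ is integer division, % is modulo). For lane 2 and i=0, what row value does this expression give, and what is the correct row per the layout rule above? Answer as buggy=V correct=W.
`(lane / 4)*2 + (i % 2) + 8*(i / 2)`[2,0]⇒0
L=2⇒gr=2>>2=0, th=2&3=2
[0]⇒row 2·2+0+0=4  col gr=0
row: 0 vs 4

buggy=0 correct=4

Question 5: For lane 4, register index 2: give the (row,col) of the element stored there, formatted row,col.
8,1

L=4⇒gr=4>>2=1, th=4&3=0
[2]⇒row 0·2+0+8=8  col gr=1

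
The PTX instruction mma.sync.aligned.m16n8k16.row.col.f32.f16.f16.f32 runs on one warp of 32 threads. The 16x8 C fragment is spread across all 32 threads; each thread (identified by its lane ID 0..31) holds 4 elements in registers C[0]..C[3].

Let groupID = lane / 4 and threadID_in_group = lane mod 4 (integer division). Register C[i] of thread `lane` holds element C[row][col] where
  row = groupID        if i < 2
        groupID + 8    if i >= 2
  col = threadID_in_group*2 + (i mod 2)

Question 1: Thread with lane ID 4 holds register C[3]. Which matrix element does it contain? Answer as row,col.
9,1

lane 4→4/4=1, 4 mod 4=0
i=3  r:1+8→9  c:2·0+1→1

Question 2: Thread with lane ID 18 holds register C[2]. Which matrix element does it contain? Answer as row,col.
12,4

L=18->gid=18>>2=4, tid=18&3=2
[2]->row 4+8=12  col 2·2+0=4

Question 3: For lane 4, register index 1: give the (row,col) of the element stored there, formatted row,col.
1,1

4: g=1,t=0
[1] (1+0,0*2+1) = (1,1)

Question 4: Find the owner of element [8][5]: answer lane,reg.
2,3

r:8=>grp=0,rB=1  c:5=>tig=2,lo=1
L=0*4+2=2  i=1*2+1=3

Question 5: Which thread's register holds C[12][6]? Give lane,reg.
r:12=>grp=4,rB=1  c:6=>tig=3,lo=0
L=4*4+3=19  i=1*2+0=2

19,2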